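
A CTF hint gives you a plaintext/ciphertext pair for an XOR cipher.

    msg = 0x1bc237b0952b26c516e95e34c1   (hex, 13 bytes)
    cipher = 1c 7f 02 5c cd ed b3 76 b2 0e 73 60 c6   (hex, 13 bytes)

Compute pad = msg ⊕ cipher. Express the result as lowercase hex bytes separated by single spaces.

Since cipher = msg ⊕ pad, XORing both sides with msg gives pad = msg ⊕ cipher.
byte 0: 1b xor 1c = 07
byte 1: c2 xor 7f = bd
byte 2: 37 xor 02 = 35
byte 3: b0 xor 5c = ec
byte 4: 95 xor cd = 58
byte 5: 2b xor ed = c6
byte 6: 26 xor b3 = 95
byte 7: c5 xor 76 = b3
byte 8: 16 xor b2 = a4
byte 9: e9 xor 0e = e7
byte 10: 5e xor 73 = 2d
byte 11: 34 xor 60 = 54
byte 12: c1 xor c6 = 07

07 bd 35 ec 58 c6 95 b3 a4 e7 2d 54 07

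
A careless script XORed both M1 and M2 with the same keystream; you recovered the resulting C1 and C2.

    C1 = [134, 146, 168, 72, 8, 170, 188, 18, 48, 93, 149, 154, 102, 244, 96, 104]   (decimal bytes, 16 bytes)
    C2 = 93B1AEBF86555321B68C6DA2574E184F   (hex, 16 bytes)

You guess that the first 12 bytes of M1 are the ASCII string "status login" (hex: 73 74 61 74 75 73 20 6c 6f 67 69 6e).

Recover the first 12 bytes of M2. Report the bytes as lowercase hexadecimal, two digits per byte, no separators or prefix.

66576783fb8ccf5fe9b69156

First, C1 ⊕ C2 = (M1 ⊕ K) ⊕ (M2 ⊕ K) = M1 ⊕ M2, so the key drops out. Then M2 = (M1 ⊕ M2) ⊕ M1 over the first 12 bytes.
byte 0: (86 XOR 93) XOR 73 = 15 XOR 73 = 66
byte 1: (92 XOR b1) XOR 74 = 23 XOR 74 = 57
byte 2: (a8 XOR ae) XOR 61 = 06 XOR 61 = 67
byte 3: (48 XOR bf) XOR 74 = f7 XOR 74 = 83
byte 4: (08 XOR 86) XOR 75 = 8e XOR 75 = fb
byte 5: (aa XOR 55) XOR 73 = ff XOR 73 = 8c
byte 6: (bc XOR 53) XOR 20 = ef XOR 20 = cf
byte 7: (12 XOR 21) XOR 6c = 33 XOR 6c = 5f
byte 8: (30 XOR b6) XOR 6f = 86 XOR 6f = e9
byte 9: (5d XOR 8c) XOR 67 = d1 XOR 67 = b6
byte 10: (95 XOR 6d) XOR 69 = f8 XOR 69 = 91
byte 11: (9a XOR a2) XOR 6e = 38 XOR 6e = 56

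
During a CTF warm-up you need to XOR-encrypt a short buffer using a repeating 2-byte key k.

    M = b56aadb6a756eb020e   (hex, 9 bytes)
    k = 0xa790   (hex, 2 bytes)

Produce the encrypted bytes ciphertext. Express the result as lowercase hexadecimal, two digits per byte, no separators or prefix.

12fa0a2600c64c92a9

The 2-byte key repeats, so the effective keystream is a7 90 a7 90 a7 90 a7 90 a7.
byte 0: b5 xor a7 = 12
byte 1: 6a xor 90 = fa
byte 2: ad xor a7 = 0a
byte 3: b6 xor 90 = 26
byte 4: a7 xor a7 = 00
byte 5: 56 xor 90 = c6
byte 6: eb xor a7 = 4c
byte 7: 02 xor 90 = 92
byte 8: 0e xor a7 = a9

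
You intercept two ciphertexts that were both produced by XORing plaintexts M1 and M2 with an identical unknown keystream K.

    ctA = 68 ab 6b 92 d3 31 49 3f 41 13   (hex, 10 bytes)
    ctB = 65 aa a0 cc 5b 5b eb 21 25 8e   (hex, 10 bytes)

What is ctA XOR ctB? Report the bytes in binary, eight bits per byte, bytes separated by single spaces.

ctA ⊕ ctB = (M1 ⊕ K) ⊕ (M2 ⊕ K) = M1 ⊕ M2 — the shared key cancels under XOR.
byte 0: 68 XOR 65 = 0d
byte 1: ab XOR aa = 01
byte 2: 6b XOR a0 = cb
byte 3: 92 XOR cc = 5e
byte 4: d3 XOR 5b = 88
byte 5: 31 XOR 5b = 6a
byte 6: 49 XOR eb = a2
byte 7: 3f XOR 21 = 1e
byte 8: 41 XOR 25 = 64
byte 9: 13 XOR 8e = 9d

00001101 00000001 11001011 01011110 10001000 01101010 10100010 00011110 01100100 10011101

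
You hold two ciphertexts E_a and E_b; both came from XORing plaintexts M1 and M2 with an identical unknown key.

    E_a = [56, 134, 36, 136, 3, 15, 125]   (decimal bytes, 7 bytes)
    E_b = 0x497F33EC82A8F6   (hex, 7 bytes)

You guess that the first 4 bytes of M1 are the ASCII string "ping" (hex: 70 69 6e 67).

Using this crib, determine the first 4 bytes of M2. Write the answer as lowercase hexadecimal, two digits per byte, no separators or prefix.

01907903

First, E_a ⊕ E_b = (M1 ⊕ K) ⊕ (M2 ⊕ K) = M1 ⊕ M2, so the key drops out. Then M2 = (M1 ⊕ M2) ⊕ M1 over the first 4 bytes.
byte 0: (38 XOR 49) XOR 70 = 71 XOR 70 = 01
byte 1: (86 XOR 7f) XOR 69 = f9 XOR 69 = 90
byte 2: (24 XOR 33) XOR 6e = 17 XOR 6e = 79
byte 3: (88 XOR ec) XOR 67 = 64 XOR 67 = 03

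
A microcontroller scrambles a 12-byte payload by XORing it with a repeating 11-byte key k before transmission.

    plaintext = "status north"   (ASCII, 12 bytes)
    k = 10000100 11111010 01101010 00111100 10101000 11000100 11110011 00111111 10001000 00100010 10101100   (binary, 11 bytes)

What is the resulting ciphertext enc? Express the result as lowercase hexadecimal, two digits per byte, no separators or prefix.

The 11-byte key repeats, so the effective keystream is 84 fa 6a 3c a8 c4 f3 3f 88 22 ac 84.
byte 0: 73 ^ 84 = f7
byte 1: 74 ^ fa = 8e
byte 2: 61 ^ 6a = 0b
byte 3: 74 ^ 3c = 48
byte 4: 75 ^ a8 = dd
byte 5: 73 ^ c4 = b7
byte 6: 20 ^ f3 = d3
byte 7: 6e ^ 3f = 51
byte 8: 6f ^ 88 = e7
byte 9: 72 ^ 22 = 50
byte 10: 74 ^ ac = d8
byte 11: 68 ^ 84 = ec

f78e0b48ddb7d351e750d8ec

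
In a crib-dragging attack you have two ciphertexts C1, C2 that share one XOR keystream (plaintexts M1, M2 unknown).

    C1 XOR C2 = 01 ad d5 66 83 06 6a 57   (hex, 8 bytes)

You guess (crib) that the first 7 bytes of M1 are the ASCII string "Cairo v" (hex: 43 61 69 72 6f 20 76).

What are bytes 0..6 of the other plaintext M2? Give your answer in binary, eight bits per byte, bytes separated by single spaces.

01000010 11001100 10111100 00010100 11101100 00100110 00011100

Since C1 ⊕ C2 = M1 ⊕ M2, XORing with the guessed M1 bytes yields the corresponding M2 bytes: M2 = (C1 ⊕ C2) ⊕ M1.
00000001 ^ 01000011 = 01000010
10101101 ^ 01100001 = 11001100
11010101 ^ 01101001 = 10111100
01100110 ^ 01110010 = 00010100
10000011 ^ 01101111 = 11101100
00000110 ^ 00100000 = 00100110
01101010 ^ 01110110 = 00011100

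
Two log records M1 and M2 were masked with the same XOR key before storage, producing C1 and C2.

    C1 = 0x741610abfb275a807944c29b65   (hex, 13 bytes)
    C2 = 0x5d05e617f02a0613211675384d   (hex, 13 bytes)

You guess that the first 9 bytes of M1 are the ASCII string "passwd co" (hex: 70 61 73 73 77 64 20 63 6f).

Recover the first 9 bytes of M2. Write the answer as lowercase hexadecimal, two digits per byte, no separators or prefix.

First, C1 ⊕ C2 = (M1 ⊕ K) ⊕ (M2 ⊕ K) = M1 ⊕ M2, so the key drops out. Then M2 = (M1 ⊕ M2) ⊕ M1 over the first 9 bytes.
byte 0: (74 XOR 5d) XOR 70 = 29 XOR 70 = 59
byte 1: (16 XOR 05) XOR 61 = 13 XOR 61 = 72
byte 2: (10 XOR e6) XOR 73 = f6 XOR 73 = 85
byte 3: (ab XOR 17) XOR 73 = bc XOR 73 = cf
byte 4: (fb XOR f0) XOR 77 = 0b XOR 77 = 7c
byte 5: (27 XOR 2a) XOR 64 = 0d XOR 64 = 69
byte 6: (5a XOR 06) XOR 20 = 5c XOR 20 = 7c
byte 7: (80 XOR 13) XOR 63 = 93 XOR 63 = f0
byte 8: (79 XOR 21) XOR 6f = 58 XOR 6f = 37

597285cf7c697cf037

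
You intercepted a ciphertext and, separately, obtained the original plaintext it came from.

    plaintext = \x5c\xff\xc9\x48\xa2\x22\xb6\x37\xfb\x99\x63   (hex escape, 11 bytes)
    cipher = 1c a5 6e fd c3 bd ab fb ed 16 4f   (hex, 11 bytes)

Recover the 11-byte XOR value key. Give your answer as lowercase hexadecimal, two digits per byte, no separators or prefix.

Since cipher = plaintext ⊕ key, XORing both sides with plaintext gives key = plaintext ⊕ cipher.
byte 0: 5c ^ 1c = 40
byte 1: ff ^ a5 = 5a
byte 2: c9 ^ 6e = a7
byte 3: 48 ^ fd = b5
byte 4: a2 ^ c3 = 61
byte 5: 22 ^ bd = 9f
byte 6: b6 ^ ab = 1d
byte 7: 37 ^ fb = cc
byte 8: fb ^ ed = 16
byte 9: 99 ^ 16 = 8f
byte 10: 63 ^ 4f = 2c

405aa7b5619f1dcc168f2c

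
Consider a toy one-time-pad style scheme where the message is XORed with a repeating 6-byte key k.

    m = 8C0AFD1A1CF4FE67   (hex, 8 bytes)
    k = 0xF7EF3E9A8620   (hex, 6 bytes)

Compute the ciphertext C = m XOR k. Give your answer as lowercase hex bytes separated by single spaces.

The 6-byte key repeats, so the effective keystream is f7 ef 3e 9a 86 20 f7 ef.
byte 0: 10001100 ^ 11110111 = 01111011
byte 1: 00001010 ^ 11101111 = 11100101
byte 2: 11111101 ^ 00111110 = 11000011
byte 3: 00011010 ^ 10011010 = 10000000
byte 4: 00011100 ^ 10000110 = 10011010
byte 5: 11110100 ^ 00100000 = 11010100
byte 6: 11111110 ^ 11110111 = 00001001
byte 7: 01100111 ^ 11101111 = 10001000

7b e5 c3 80 9a d4 09 88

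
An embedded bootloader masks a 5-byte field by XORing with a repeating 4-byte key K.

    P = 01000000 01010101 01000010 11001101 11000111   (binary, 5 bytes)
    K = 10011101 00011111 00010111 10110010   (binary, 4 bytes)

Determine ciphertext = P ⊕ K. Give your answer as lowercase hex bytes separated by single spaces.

The 4-byte key repeats, so the effective keystream is 9d 1f 17 b2 9d.
byte 0: 01000000 ^ 10011101 = 11011101
byte 1: 01010101 ^ 00011111 = 01001010
byte 2: 01000010 ^ 00010111 = 01010101
byte 3: 11001101 ^ 10110010 = 01111111
byte 4: 11000111 ^ 10011101 = 01011010

dd 4a 55 7f 5a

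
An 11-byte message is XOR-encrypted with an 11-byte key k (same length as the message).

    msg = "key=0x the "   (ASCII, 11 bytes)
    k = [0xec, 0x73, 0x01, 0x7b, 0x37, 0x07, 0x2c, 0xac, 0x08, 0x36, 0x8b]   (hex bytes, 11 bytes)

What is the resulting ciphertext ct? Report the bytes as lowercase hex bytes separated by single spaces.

87 16 78 46 07 7f 0c d8 60 53 ab

byte 0: 107 xor 236 = 135
byte 1: 101 xor 115 =  22
byte 2: 121 xor   1 = 120
byte 3:  61 xor 123 =  70
byte 4:  48 xor  55 =   7
byte 5: 120 xor   7 = 127
byte 6:  32 xor  44 =  12
byte 7: 116 xor 172 = 216
byte 8: 104 xor   8 =  96
byte 9: 101 xor  54 =  83
byte 10:  32 xor 139 = 171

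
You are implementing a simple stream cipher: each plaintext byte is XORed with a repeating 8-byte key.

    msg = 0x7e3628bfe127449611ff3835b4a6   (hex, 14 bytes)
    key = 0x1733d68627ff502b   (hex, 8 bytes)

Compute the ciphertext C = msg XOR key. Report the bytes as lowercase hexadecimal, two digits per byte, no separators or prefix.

The 8-byte key repeats, so the effective keystream is 17 33 d6 86 27 ff 50 2b 17 33 d6 86 27 ff.
byte 0: 126 XOR  23 = 105
byte 1:  54 XOR  51 =   5
byte 2:  40 XOR 214 = 254
byte 3: 191 XOR 134 =  57
byte 4: 225 XOR  39 = 198
byte 5:  39 XOR 255 = 216
byte 6:  68 XOR  80 =  20
byte 7: 150 XOR  43 = 189
byte 8:  17 XOR  23 =   6
byte 9: 255 XOR  51 = 204
byte 10:  56 XOR 214 = 238
byte 11:  53 XOR 134 = 179
byte 12: 180 XOR  39 = 147
byte 13: 166 XOR 255 =  89

6905fe39c6d814bd06cceeb39359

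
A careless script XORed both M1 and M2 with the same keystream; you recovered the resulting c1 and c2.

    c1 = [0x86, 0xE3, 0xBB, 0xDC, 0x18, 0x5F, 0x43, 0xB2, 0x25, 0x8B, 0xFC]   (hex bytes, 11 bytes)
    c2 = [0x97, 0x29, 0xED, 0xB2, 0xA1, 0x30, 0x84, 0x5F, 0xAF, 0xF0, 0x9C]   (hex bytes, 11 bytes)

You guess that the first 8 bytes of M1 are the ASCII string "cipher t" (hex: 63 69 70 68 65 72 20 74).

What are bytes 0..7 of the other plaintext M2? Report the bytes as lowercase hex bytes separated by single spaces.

First, c1 ⊕ c2 = (M1 ⊕ K) ⊕ (M2 ⊕ K) = M1 ⊕ M2, so the key drops out. Then M2 = (M1 ⊕ M2) ⊕ M1 over the first 8 bytes.
byte 0: (86 XOR 97) XOR 63 = 11 XOR 63 = 72
byte 1: (e3 XOR 29) XOR 69 = ca XOR 69 = a3
byte 2: (bb XOR ed) XOR 70 = 56 XOR 70 = 26
byte 3: (dc XOR b2) XOR 68 = 6e XOR 68 = 06
byte 4: (18 XOR a1) XOR 65 = b9 XOR 65 = dc
byte 5: (5f XOR 30) XOR 72 = 6f XOR 72 = 1d
byte 6: (43 XOR 84) XOR 20 = c7 XOR 20 = e7
byte 7: (b2 XOR 5f) XOR 74 = ed XOR 74 = 99

72 a3 26 06 dc 1d e7 99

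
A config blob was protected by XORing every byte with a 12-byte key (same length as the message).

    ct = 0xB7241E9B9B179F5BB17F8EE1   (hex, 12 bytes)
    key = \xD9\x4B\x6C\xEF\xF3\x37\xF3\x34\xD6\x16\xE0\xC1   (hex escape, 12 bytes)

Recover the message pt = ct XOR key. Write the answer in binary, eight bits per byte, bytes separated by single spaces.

01101110 01101111 01110010 01110100 01101000 00100000 01101100 01101111 01100111 01101001 01101110 00100000

b7 ^ d9 = 6e
24 ^ 4b = 6f
1e ^ 6c = 72
9b ^ ef = 74
9b ^ f3 = 68
17 ^ 37 = 20
9f ^ f3 = 6c
5b ^ 34 = 6f
b1 ^ d6 = 67
7f ^ 16 = 69
8e ^ e0 = 6e
e1 ^ c1 = 20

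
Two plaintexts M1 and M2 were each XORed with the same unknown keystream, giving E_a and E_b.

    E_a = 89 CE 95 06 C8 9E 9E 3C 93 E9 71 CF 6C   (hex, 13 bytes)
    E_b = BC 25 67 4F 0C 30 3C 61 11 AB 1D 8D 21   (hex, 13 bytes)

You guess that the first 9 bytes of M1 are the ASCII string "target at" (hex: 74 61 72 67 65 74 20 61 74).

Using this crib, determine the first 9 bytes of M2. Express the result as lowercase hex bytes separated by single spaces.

41 8a 80 2e a1 da 82 3c f6

First, E_a ⊕ E_b = (M1 ⊕ K) ⊕ (M2 ⊕ K) = M1 ⊕ M2, so the key drops out. Then M2 = (M1 ⊕ M2) ⊕ M1 over the first 9 bytes.
byte 0: (89 ^ bc) ^ 74 = 35 ^ 74 = 41
byte 1: (ce ^ 25) ^ 61 = eb ^ 61 = 8a
byte 2: (95 ^ 67) ^ 72 = f2 ^ 72 = 80
byte 3: (06 ^ 4f) ^ 67 = 49 ^ 67 = 2e
byte 4: (c8 ^ 0c) ^ 65 = c4 ^ 65 = a1
byte 5: (9e ^ 30) ^ 74 = ae ^ 74 = da
byte 6: (9e ^ 3c) ^ 20 = a2 ^ 20 = 82
byte 7: (3c ^ 61) ^ 61 = 5d ^ 61 = 3c
byte 8: (93 ^ 11) ^ 74 = 82 ^ 74 = f6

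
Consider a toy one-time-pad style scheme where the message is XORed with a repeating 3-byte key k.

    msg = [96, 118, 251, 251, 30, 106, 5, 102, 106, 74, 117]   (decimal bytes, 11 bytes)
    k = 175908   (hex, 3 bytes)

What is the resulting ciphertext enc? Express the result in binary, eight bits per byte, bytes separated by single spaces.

01110111 00101111 11110011 11101100 01000111 01100010 00010010 00111111 01100010 01011101 00101100

The 3-byte key repeats, so the effective keystream is 17 59 08 17 59 08 17 59 08 17 59.
byte 0: 01100000 ^ 00010111 = 01110111
byte 1: 01110110 ^ 01011001 = 00101111
byte 2: 11111011 ^ 00001000 = 11110011
byte 3: 11111011 ^ 00010111 = 11101100
byte 4: 00011110 ^ 01011001 = 01000111
byte 5: 01101010 ^ 00001000 = 01100010
byte 6: 00000101 ^ 00010111 = 00010010
byte 7: 01100110 ^ 01011001 = 00111111
byte 8: 01101010 ^ 00001000 = 01100010
byte 9: 01001010 ^ 00010111 = 01011101
byte 10: 01110101 ^ 01011001 = 00101100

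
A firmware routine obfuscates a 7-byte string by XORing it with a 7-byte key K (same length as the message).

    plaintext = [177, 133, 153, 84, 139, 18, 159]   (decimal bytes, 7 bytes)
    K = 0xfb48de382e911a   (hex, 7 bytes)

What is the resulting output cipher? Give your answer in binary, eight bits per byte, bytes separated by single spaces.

XOR is its own inverse, so applying the key byte-wise gives the result directly.
byte 0: b1 ^ fb = 4a
byte 1: 85 ^ 48 = cd
byte 2: 99 ^ de = 47
byte 3: 54 ^ 38 = 6c
byte 4: 8b ^ 2e = a5
byte 5: 12 ^ 91 = 83
byte 6: 9f ^ 1a = 85

01001010 11001101 01000111 01101100 10100101 10000011 10000101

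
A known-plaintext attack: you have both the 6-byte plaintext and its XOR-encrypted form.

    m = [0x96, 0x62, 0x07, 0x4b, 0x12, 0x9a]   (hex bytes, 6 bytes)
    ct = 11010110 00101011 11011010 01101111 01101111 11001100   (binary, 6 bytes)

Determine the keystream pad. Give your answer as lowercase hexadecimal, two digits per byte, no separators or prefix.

Since ct = m ⊕ pad, XORing both sides with m gives pad = m ⊕ ct.
96 xor d6 = 40
62 xor 2b = 49
07 xor da = dd
4b xor 6f = 24
12 xor 6f = 7d
9a xor cc = 56

4049dd247d56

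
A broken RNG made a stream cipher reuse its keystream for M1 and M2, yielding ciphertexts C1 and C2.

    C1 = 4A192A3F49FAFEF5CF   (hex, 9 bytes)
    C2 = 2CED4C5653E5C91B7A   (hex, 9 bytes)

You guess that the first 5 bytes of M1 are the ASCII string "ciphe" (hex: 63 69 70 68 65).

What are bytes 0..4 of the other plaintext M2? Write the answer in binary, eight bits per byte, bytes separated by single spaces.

First, C1 ⊕ C2 = (M1 ⊕ K) ⊕ (M2 ⊕ K) = M1 ⊕ M2, so the key drops out. Then M2 = (M1 ⊕ M2) ⊕ M1 over the first 5 bytes.
byte 0: (4a XOR 2c) XOR 63 = 66 XOR 63 = 05
byte 1: (19 XOR ed) XOR 69 = f4 XOR 69 = 9d
byte 2: (2a XOR 4c) XOR 70 = 66 XOR 70 = 16
byte 3: (3f XOR 56) XOR 68 = 69 XOR 68 = 01
byte 4: (49 XOR 53) XOR 65 = 1a XOR 65 = 7f

00000101 10011101 00010110 00000001 01111111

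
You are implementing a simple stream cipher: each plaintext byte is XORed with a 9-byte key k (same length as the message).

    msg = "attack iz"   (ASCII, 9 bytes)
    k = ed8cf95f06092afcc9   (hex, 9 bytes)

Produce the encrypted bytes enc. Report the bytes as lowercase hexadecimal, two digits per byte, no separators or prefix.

XOR is its own inverse, so applying the key byte-wise gives the result directly.
 97 xor 237 = 140
116 xor 140 = 248
116 xor 249 = 141
 97 xor  95 =  62
 99 xor   6 = 101
107 xor   9 =  98
 32 xor  42 =  10
105 xor 252 = 149
122 xor 201 = 179

8cf88d3e65620a95b3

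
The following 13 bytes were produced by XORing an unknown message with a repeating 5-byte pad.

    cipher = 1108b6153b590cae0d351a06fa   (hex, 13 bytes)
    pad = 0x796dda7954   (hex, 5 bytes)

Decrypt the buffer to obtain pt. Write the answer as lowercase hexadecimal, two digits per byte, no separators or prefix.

The 5-byte key repeats, so the effective keystream is 79 6d da 79 54 79 6d da 79 54 79 6d da.
byte 0: 00010001 ⊕ 01111001 = 01101000
byte 1: 00001000 ⊕ 01101101 = 01100101
byte 2: 10110110 ⊕ 11011010 = 01101100
byte 3: 00010101 ⊕ 01111001 = 01101100
byte 4: 00111011 ⊕ 01010100 = 01101111
byte 5: 01011001 ⊕ 01111001 = 00100000
byte 6: 00001100 ⊕ 01101101 = 01100001
byte 7: 10101110 ⊕ 11011010 = 01110100
byte 8: 00001101 ⊕ 01111001 = 01110100
byte 9: 00110101 ⊕ 01010100 = 01100001
byte 10: 00011010 ⊕ 01111001 = 01100011
byte 11: 00000110 ⊕ 01101101 = 01101011
byte 12: 11111010 ⊕ 11011010 = 00100000

68656c6c6f2061747461636b20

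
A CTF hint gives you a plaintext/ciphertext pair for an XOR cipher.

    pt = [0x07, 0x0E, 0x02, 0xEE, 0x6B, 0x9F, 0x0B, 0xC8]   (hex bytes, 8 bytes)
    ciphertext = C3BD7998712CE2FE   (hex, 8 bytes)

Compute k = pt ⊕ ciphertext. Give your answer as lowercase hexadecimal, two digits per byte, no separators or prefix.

Since ciphertext = pt ⊕ k, XORing both sides with pt gives k = pt ⊕ ciphertext.
00000111 XOR 11000011 = 11000100
00001110 XOR 10111101 = 10110011
00000010 XOR 01111001 = 01111011
11101110 XOR 10011000 = 01110110
01101011 XOR 01110001 = 00011010
10011111 XOR 00101100 = 10110011
00001011 XOR 11100010 = 11101001
11001000 XOR 11111110 = 00110110

c4b37b761ab3e936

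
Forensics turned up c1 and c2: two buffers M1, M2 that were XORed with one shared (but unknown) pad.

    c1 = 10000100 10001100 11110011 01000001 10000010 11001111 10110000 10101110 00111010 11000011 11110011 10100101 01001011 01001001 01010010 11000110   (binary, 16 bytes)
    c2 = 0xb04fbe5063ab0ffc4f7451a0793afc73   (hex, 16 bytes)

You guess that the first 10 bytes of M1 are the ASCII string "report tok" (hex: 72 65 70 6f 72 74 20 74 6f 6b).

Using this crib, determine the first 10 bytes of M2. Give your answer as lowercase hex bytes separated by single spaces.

46 a6 3d 7e 93 10 9f 26 1a dc

First, c1 ⊕ c2 = (M1 ⊕ K) ⊕ (M2 ⊕ K) = M1 ⊕ M2, so the key drops out. Then M2 = (M1 ⊕ M2) ⊕ M1 over the first 10 bytes.
byte 0: (84 ^ b0) ^ 72 = 34 ^ 72 = 46
byte 1: (8c ^ 4f) ^ 65 = c3 ^ 65 = a6
byte 2: (f3 ^ be) ^ 70 = 4d ^ 70 = 3d
byte 3: (41 ^ 50) ^ 6f = 11 ^ 6f = 7e
byte 4: (82 ^ 63) ^ 72 = e1 ^ 72 = 93
byte 5: (cf ^ ab) ^ 74 = 64 ^ 74 = 10
byte 6: (b0 ^ 0f) ^ 20 = bf ^ 20 = 9f
byte 7: (ae ^ fc) ^ 74 = 52 ^ 74 = 26
byte 8: (3a ^ 4f) ^ 6f = 75 ^ 6f = 1a
byte 9: (c3 ^ 74) ^ 6b = b7 ^ 6b = dc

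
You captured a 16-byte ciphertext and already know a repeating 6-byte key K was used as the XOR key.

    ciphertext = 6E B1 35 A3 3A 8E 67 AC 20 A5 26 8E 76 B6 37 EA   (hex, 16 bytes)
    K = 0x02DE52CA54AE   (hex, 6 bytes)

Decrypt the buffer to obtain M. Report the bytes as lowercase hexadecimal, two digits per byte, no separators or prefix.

6c6f67696e206572726f722074686520

The 6-byte key repeats, so the effective keystream is 02 de 52 ca 54 ae 02 de 52 ca 54 ae 02 de 52 ca.
byte 0: 6e ^ 02 = 6c
byte 1: b1 ^ de = 6f
byte 2: 35 ^ 52 = 67
byte 3: a3 ^ ca = 69
byte 4: 3a ^ 54 = 6e
byte 5: 8e ^ ae = 20
byte 6: 67 ^ 02 = 65
byte 7: ac ^ de = 72
byte 8: 20 ^ 52 = 72
byte 9: a5 ^ ca = 6f
byte 10: 26 ^ 54 = 72
byte 11: 8e ^ ae = 20
byte 12: 76 ^ 02 = 74
byte 13: b6 ^ de = 68
byte 14: 37 ^ 52 = 65
byte 15: ea ^ ca = 20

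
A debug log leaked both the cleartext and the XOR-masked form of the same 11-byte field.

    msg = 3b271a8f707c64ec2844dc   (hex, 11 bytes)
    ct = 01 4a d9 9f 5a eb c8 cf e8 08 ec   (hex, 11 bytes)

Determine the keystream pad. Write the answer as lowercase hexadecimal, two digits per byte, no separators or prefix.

Since ct = msg ⊕ pad, XORing both sides with msg gives pad = msg ⊕ ct.
3b xor 01 = 3a
27 xor 4a = 6d
1a xor d9 = c3
8f xor 9f = 10
70 xor 5a = 2a
7c xor eb = 97
64 xor c8 = ac
ec xor cf = 23
28 xor e8 = c0
44 xor 08 = 4c
dc xor ec = 30

3a6dc3102a97ac23c04c30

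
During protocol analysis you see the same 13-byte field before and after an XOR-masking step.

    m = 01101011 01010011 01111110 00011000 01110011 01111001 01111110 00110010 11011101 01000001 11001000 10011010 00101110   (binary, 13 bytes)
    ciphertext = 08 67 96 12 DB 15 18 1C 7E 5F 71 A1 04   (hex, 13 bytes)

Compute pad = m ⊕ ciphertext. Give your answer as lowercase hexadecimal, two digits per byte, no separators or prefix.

Since ciphertext = m ⊕ pad, XORing both sides with m gives pad = m ⊕ ciphertext.
107 xor   8 =  99
 83 xor 103 =  52
126 xor 150 = 232
 24 xor  18 =  10
115 xor 219 = 168
121 xor  21 = 108
126 xor  24 = 102
 50 xor  28 =  46
221 xor 126 = 163
 65 xor  95 =  30
200 xor 113 = 185
154 xor 161 =  59
 46 xor   4 =  42

6334e80aa86c662ea31eb93b2a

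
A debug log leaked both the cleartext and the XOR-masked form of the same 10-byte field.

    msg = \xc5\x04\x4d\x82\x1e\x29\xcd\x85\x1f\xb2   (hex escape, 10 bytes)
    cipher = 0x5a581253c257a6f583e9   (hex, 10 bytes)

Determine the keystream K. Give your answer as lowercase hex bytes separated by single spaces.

Since cipher = msg ⊕ K, XORing both sides with msg gives K = msg ⊕ cipher.
197 xor  90 = 159
  4 xor  88 =  92
 77 xor  18 =  95
130 xor  83 = 209
 30 xor 194 = 220
 41 xor  87 = 126
205 xor 166 = 107
133 xor 245 = 112
 31 xor 131 = 156
178 xor 233 =  91

9f 5c 5f d1 dc 7e 6b 70 9c 5b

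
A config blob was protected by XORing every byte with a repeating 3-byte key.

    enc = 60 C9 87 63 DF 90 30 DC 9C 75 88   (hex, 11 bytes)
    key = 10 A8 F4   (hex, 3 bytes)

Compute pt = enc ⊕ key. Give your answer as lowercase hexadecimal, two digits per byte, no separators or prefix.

The 3-byte key repeats, so the effective keystream is 10 a8 f4 10 a8 f4 10 a8 f4 10 a8.
byte 0: 60 ⊕ 10 = 70
byte 1: c9 ⊕ a8 = 61
byte 2: 87 ⊕ f4 = 73
byte 3: 63 ⊕ 10 = 73
byte 4: df ⊕ a8 = 77
byte 5: 90 ⊕ f4 = 64
byte 6: 30 ⊕ 10 = 20
byte 7: dc ⊕ a8 = 74
byte 8: 9c ⊕ f4 = 68
byte 9: 75 ⊕ 10 = 65
byte 10: 88 ⊕ a8 = 20

7061737377642074686520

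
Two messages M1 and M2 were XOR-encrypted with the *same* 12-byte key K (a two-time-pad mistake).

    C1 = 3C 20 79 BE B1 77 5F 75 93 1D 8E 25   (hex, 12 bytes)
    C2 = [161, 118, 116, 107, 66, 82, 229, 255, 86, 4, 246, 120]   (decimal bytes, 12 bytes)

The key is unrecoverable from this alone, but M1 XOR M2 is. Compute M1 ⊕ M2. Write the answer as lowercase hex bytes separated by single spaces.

C1 ⊕ C2 = (M1 ⊕ K) ⊕ (M2 ⊕ K) = M1 ⊕ M2 — the shared key cancels under XOR.
byte 0: 00111100 ^ 10100001 = 10011101
byte 1: 00100000 ^ 01110110 = 01010110
byte 2: 01111001 ^ 01110100 = 00001101
byte 3: 10111110 ^ 01101011 = 11010101
byte 4: 10110001 ^ 01000010 = 11110011
byte 5: 01110111 ^ 01010010 = 00100101
byte 6: 01011111 ^ 11100101 = 10111010
byte 7: 01110101 ^ 11111111 = 10001010
byte 8: 10010011 ^ 01010110 = 11000101
byte 9: 00011101 ^ 00000100 = 00011001
byte 10: 10001110 ^ 11110110 = 01111000
byte 11: 00100101 ^ 01111000 = 01011101

9d 56 0d d5 f3 25 ba 8a c5 19 78 5d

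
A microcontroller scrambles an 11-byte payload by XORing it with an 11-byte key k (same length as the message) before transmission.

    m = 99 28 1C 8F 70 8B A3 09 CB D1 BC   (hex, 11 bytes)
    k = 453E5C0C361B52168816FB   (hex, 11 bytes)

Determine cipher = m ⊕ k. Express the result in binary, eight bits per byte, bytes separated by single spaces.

11011100 00010110 01000000 10000011 01000110 10010000 11110001 00011111 01000011 11000111 01000111

99 ^ 45 = dc
28 ^ 3e = 16
1c ^ 5c = 40
8f ^ 0c = 83
70 ^ 36 = 46
8b ^ 1b = 90
a3 ^ 52 = f1
09 ^ 16 = 1f
cb ^ 88 = 43
d1 ^ 16 = c7
bc ^ fb = 47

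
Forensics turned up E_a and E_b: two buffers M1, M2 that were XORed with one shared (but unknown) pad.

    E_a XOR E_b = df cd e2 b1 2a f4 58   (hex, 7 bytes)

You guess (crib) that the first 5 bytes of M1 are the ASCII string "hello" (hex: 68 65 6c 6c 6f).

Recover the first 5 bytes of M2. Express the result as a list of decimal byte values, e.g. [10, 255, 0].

[183, 168, 142, 221, 69]

Since E_a ⊕ E_b = M1 ⊕ M2, XORing with the guessed M1 bytes yields the corresponding M2 bytes: M2 = (E_a ⊕ E_b) ⊕ M1.
df XOR 68 = b7
cd XOR 65 = a8
e2 XOR 6c = 8e
b1 XOR 6c = dd
2a XOR 6f = 45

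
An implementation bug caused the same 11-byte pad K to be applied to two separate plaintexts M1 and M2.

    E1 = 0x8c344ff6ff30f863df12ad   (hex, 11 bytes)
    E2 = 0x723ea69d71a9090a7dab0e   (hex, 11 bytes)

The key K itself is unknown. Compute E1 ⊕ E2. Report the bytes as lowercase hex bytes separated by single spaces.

E1 ⊕ E2 = (M1 ⊕ K) ⊕ (M2 ⊕ K) = M1 ⊕ M2 — the shared key cancels under XOR.
byte 0: 10001100 ^ 01110010 = 11111110
byte 1: 00110100 ^ 00111110 = 00001010
byte 2: 01001111 ^ 10100110 = 11101001
byte 3: 11110110 ^ 10011101 = 01101011
byte 4: 11111111 ^ 01110001 = 10001110
byte 5: 00110000 ^ 10101001 = 10011001
byte 6: 11111000 ^ 00001001 = 11110001
byte 7: 01100011 ^ 00001010 = 01101001
byte 8: 11011111 ^ 01111101 = 10100010
byte 9: 00010010 ^ 10101011 = 10111001
byte 10: 10101101 ^ 00001110 = 10100011

fe 0a e9 6b 8e 99 f1 69 a2 b9 a3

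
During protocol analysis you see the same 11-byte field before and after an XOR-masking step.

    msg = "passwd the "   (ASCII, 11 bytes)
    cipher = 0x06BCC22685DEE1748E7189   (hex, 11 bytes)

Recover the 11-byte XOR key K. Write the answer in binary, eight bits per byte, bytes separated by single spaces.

Since cipher = msg ⊕ K, XORing both sides with msg gives K = msg ⊕ cipher.
01110000 xor 00000110 = 01110110
01100001 xor 10111100 = 11011101
01110011 xor 11000010 = 10110001
01110011 xor 00100110 = 01010101
01110111 xor 10000101 = 11110010
01100100 xor 11011110 = 10111010
00100000 xor 11100001 = 11000001
01110100 xor 01110100 = 00000000
01101000 xor 10001110 = 11100110
01100101 xor 01110001 = 00010100
00100000 xor 10001001 = 10101001

01110110 11011101 10110001 01010101 11110010 10111010 11000001 00000000 11100110 00010100 10101001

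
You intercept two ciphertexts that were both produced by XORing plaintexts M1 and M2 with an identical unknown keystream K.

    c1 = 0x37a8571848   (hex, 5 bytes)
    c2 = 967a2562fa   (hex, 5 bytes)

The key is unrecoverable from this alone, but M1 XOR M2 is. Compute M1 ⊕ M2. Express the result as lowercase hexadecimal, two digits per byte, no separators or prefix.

c1 ⊕ c2 = (M1 ⊕ K) ⊕ (M2 ⊕ K) = M1 ⊕ M2 — the shared key cancels under XOR.
byte 0: 37 xor 96 = a1
byte 1: a8 xor 7a = d2
byte 2: 57 xor 25 = 72
byte 3: 18 xor 62 = 7a
byte 4: 48 xor fa = b2

a1d2727ab2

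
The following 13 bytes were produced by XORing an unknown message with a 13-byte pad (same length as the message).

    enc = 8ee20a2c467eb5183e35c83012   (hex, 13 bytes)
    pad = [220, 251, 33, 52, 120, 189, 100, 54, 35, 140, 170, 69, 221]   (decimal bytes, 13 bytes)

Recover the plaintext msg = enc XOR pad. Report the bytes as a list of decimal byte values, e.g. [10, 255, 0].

[82, 25, 43, 24, 62, 195, 209, 46, 29, 185, 98, 117, 207]

XOR is its own inverse, so applying the key byte-wise gives the result directly.
byte 0: 8e XOR dc = 52
byte 1: e2 XOR fb = 19
byte 2: 0a XOR 21 = 2b
byte 3: 2c XOR 34 = 18
byte 4: 46 XOR 78 = 3e
byte 5: 7e XOR bd = c3
byte 6: b5 XOR 64 = d1
byte 7: 18 XOR 36 = 2e
byte 8: 3e XOR 23 = 1d
byte 9: 35 XOR 8c = b9
byte 10: c8 XOR aa = 62
byte 11: 30 XOR 45 = 75
byte 12: 12 XOR dd = cf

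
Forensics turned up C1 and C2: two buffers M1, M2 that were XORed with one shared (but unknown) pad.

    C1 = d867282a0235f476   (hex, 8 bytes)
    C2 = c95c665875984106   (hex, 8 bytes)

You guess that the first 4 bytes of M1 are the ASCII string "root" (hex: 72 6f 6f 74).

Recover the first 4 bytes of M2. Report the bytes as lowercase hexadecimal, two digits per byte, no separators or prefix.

First, C1 ⊕ C2 = (M1 ⊕ K) ⊕ (M2 ⊕ K) = M1 ⊕ M2, so the key drops out. Then M2 = (M1 ⊕ M2) ⊕ M1 over the first 4 bytes.
byte 0: (d8 ⊕ c9) ⊕ 72 = 11 ⊕ 72 = 63
byte 1: (67 ⊕ 5c) ⊕ 6f = 3b ⊕ 6f = 54
byte 2: (28 ⊕ 66) ⊕ 6f = 4e ⊕ 6f = 21
byte 3: (2a ⊕ 58) ⊕ 74 = 72 ⊕ 74 = 06

63542106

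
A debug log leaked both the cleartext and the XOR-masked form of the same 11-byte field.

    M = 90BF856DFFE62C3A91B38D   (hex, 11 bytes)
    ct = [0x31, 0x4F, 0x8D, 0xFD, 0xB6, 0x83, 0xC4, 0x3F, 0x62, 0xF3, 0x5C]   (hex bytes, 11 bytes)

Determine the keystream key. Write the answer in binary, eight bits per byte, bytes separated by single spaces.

10100001 11110000 00001000 10010000 01001001 01100101 11101000 00000101 11110011 01000000 11010001

Since ct = M ⊕ key, XORing both sides with M gives key = M ⊕ ct.
byte 0: 90 xor 31 = a1
byte 1: bf xor 4f = f0
byte 2: 85 xor 8d = 08
byte 3: 6d xor fd = 90
byte 4: ff xor b6 = 49
byte 5: e6 xor 83 = 65
byte 6: 2c xor c4 = e8
byte 7: 3a xor 3f = 05
byte 8: 91 xor 62 = f3
byte 9: b3 xor f3 = 40
byte 10: 8d xor 5c = d1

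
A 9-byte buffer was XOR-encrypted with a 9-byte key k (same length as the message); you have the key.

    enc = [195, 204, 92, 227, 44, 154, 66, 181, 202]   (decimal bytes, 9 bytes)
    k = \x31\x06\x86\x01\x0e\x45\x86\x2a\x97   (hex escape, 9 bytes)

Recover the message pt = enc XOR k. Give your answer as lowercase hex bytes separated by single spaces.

byte 0: c3 xor 31 = f2
byte 1: cc xor 06 = ca
byte 2: 5c xor 86 = da
byte 3: e3 xor 01 = e2
byte 4: 2c xor 0e = 22
byte 5: 9a xor 45 = df
byte 6: 42 xor 86 = c4
byte 7: b5 xor 2a = 9f
byte 8: ca xor 97 = 5d

f2 ca da e2 22 df c4 9f 5d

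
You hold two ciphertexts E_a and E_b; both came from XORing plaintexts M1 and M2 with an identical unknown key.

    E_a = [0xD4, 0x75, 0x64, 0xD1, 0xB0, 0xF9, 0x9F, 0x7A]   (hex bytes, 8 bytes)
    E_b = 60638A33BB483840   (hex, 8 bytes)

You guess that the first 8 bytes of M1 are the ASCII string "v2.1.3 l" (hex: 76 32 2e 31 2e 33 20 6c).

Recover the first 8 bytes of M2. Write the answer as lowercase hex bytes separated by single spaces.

First, E_a ⊕ E_b = (M1 ⊕ K) ⊕ (M2 ⊕ K) = M1 ⊕ M2, so the key drops out. Then M2 = (M1 ⊕ M2) ⊕ M1 over the first 8 bytes.
byte 0: (d4 ⊕ 60) ⊕ 76 = b4 ⊕ 76 = c2
byte 1: (75 ⊕ 63) ⊕ 32 = 16 ⊕ 32 = 24
byte 2: (64 ⊕ 8a) ⊕ 2e = ee ⊕ 2e = c0
byte 3: (d1 ⊕ 33) ⊕ 31 = e2 ⊕ 31 = d3
byte 4: (b0 ⊕ bb) ⊕ 2e = 0b ⊕ 2e = 25
byte 5: (f9 ⊕ 48) ⊕ 33 = b1 ⊕ 33 = 82
byte 6: (9f ⊕ 38) ⊕ 20 = a7 ⊕ 20 = 87
byte 7: (7a ⊕ 40) ⊕ 6c = 3a ⊕ 6c = 56

c2 24 c0 d3 25 82 87 56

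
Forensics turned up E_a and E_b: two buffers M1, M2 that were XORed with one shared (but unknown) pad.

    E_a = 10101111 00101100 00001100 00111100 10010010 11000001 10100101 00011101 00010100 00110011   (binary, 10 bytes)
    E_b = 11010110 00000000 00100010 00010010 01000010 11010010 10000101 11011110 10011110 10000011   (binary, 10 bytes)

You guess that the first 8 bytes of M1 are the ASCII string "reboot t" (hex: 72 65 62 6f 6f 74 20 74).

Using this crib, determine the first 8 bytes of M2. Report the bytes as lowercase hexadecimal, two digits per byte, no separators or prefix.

0b494c41bf6700b7

First, E_a ⊕ E_b = (M1 ⊕ K) ⊕ (M2 ⊕ K) = M1 ⊕ M2, so the key drops out. Then M2 = (M1 ⊕ M2) ⊕ M1 over the first 8 bytes.
byte 0: (af ⊕ d6) ⊕ 72 = 79 ⊕ 72 = 0b
byte 1: (2c ⊕ 00) ⊕ 65 = 2c ⊕ 65 = 49
byte 2: (0c ⊕ 22) ⊕ 62 = 2e ⊕ 62 = 4c
byte 3: (3c ⊕ 12) ⊕ 6f = 2e ⊕ 6f = 41
byte 4: (92 ⊕ 42) ⊕ 6f = d0 ⊕ 6f = bf
byte 5: (c1 ⊕ d2) ⊕ 74 = 13 ⊕ 74 = 67
byte 6: (a5 ⊕ 85) ⊕ 20 = 20 ⊕ 20 = 00
byte 7: (1d ⊕ de) ⊕ 74 = c3 ⊕ 74 = b7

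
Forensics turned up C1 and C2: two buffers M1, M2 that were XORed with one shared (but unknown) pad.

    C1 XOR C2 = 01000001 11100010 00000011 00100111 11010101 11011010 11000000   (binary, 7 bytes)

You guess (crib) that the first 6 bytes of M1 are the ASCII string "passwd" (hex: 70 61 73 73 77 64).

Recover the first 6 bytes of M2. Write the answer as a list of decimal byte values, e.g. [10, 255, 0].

Since C1 ⊕ C2 = M1 ⊕ M2, XORing with the guessed M1 bytes yields the corresponding M2 bytes: M2 = (C1 ⊕ C2) ⊕ M1.
01000001 ^ 01110000 = 00110001
11100010 ^ 01100001 = 10000011
00000011 ^ 01110011 = 01110000
00100111 ^ 01110011 = 01010100
11010101 ^ 01110111 = 10100010
11011010 ^ 01100100 = 10111110

[49, 131, 112, 84, 162, 190]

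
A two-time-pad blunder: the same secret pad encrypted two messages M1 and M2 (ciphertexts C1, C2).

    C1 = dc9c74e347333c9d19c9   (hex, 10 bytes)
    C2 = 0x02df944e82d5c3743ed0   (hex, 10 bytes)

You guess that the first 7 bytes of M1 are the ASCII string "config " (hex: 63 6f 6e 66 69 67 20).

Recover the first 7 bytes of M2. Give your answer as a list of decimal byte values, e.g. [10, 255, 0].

First, C1 ⊕ C2 = (M1 ⊕ K) ⊕ (M2 ⊕ K) = M1 ⊕ M2, so the key drops out. Then M2 = (M1 ⊕ M2) ⊕ M1 over the first 7 bytes.
byte 0: (dc xor 02) xor 63 = de xor 63 = bd
byte 1: (9c xor df) xor 6f = 43 xor 6f = 2c
byte 2: (74 xor 94) xor 6e = e0 xor 6e = 8e
byte 3: (e3 xor 4e) xor 66 = ad xor 66 = cb
byte 4: (47 xor 82) xor 69 = c5 xor 69 = ac
byte 5: (33 xor d5) xor 67 = e6 xor 67 = 81
byte 6: (3c xor c3) xor 20 = ff xor 20 = df

[189, 44, 142, 203, 172, 129, 223]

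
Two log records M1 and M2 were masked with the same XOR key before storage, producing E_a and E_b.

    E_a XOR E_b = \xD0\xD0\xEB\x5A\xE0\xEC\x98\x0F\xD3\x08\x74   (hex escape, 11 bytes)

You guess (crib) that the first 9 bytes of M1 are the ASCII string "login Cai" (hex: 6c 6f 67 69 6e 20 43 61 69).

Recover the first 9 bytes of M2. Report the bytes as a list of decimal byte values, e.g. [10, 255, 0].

[188, 191, 140, 51, 142, 204, 219, 110, 186]

Since E_a ⊕ E_b = M1 ⊕ M2, XORing with the guessed M1 bytes yields the corresponding M2 bytes: M2 = (E_a ⊕ E_b) ⊕ M1.
byte 0: d0 xor 6c = bc
byte 1: d0 xor 6f = bf
byte 2: eb xor 67 = 8c
byte 3: 5a xor 69 = 33
byte 4: e0 xor 6e = 8e
byte 5: ec xor 20 = cc
byte 6: 98 xor 43 = db
byte 7: 0f xor 61 = 6e
byte 8: d3 xor 69 = ba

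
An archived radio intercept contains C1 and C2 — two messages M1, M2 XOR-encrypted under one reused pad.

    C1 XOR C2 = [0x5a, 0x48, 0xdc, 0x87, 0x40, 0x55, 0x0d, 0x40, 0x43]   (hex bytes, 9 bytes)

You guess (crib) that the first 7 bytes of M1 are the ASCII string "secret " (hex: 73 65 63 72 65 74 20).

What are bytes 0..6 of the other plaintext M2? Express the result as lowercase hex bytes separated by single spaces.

Since C1 ⊕ C2 = M1 ⊕ M2, XORing with the guessed M1 bytes yields the corresponding M2 bytes: M2 = (C1 ⊕ C2) ⊕ M1.
byte 0: 01011010 ⊕ 01110011 = 00101001
byte 1: 01001000 ⊕ 01100101 = 00101101
byte 2: 11011100 ⊕ 01100011 = 10111111
byte 3: 10000111 ⊕ 01110010 = 11110101
byte 4: 01000000 ⊕ 01100101 = 00100101
byte 5: 01010101 ⊕ 01110100 = 00100001
byte 6: 00001101 ⊕ 00100000 = 00101101

29 2d bf f5 25 21 2d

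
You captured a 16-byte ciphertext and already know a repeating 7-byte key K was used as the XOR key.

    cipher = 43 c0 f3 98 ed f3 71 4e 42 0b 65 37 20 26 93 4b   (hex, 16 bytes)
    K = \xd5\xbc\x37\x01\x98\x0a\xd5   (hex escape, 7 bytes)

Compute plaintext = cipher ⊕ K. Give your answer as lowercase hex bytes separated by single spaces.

96 7c c4 99 75 f9 a4 9b fe 3c 64 af 2a f3 46 f7

The 7-byte key repeats, so the effective keystream is d5 bc 37 01 98 0a d5 d5 bc 37 01 98 0a d5 d5 bc.
byte 0: 01000011 ^ 11010101 = 10010110
byte 1: 11000000 ^ 10111100 = 01111100
byte 2: 11110011 ^ 00110111 = 11000100
byte 3: 10011000 ^ 00000001 = 10011001
byte 4: 11101101 ^ 10011000 = 01110101
byte 5: 11110011 ^ 00001010 = 11111001
byte 6: 01110001 ^ 11010101 = 10100100
byte 7: 01001110 ^ 11010101 = 10011011
byte 8: 01000010 ^ 10111100 = 11111110
byte 9: 00001011 ^ 00110111 = 00111100
byte 10: 01100101 ^ 00000001 = 01100100
byte 11: 00110111 ^ 10011000 = 10101111
byte 12: 00100000 ^ 00001010 = 00101010
byte 13: 00100110 ^ 11010101 = 11110011
byte 14: 10010011 ^ 11010101 = 01000110
byte 15: 01001011 ^ 10111100 = 11110111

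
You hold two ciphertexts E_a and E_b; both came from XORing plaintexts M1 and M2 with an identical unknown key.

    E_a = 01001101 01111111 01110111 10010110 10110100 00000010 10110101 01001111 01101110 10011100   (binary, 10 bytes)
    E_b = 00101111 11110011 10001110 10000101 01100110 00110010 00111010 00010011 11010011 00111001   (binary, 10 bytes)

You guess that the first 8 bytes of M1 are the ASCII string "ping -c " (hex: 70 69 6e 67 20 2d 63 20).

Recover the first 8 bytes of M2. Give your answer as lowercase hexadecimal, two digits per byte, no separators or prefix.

12e59774f21dec7c

First, E_a ⊕ E_b = (M1 ⊕ K) ⊕ (M2 ⊕ K) = M1 ⊕ M2, so the key drops out. Then M2 = (M1 ⊕ M2) ⊕ M1 over the first 8 bytes.
byte 0: (4d XOR 2f) XOR 70 = 62 XOR 70 = 12
byte 1: (7f XOR f3) XOR 69 = 8c XOR 69 = e5
byte 2: (77 XOR 8e) XOR 6e = f9 XOR 6e = 97
byte 3: (96 XOR 85) XOR 67 = 13 XOR 67 = 74
byte 4: (b4 XOR 66) XOR 20 = d2 XOR 20 = f2
byte 5: (02 XOR 32) XOR 2d = 30 XOR 2d = 1d
byte 6: (b5 XOR 3a) XOR 63 = 8f XOR 63 = ec
byte 7: (4f XOR 13) XOR 20 = 5c XOR 20 = 7c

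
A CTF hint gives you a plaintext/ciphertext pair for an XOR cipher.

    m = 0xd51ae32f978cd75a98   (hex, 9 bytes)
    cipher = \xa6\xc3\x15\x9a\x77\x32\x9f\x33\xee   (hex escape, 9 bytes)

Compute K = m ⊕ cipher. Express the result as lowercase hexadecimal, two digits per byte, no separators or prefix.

73d9f6b5e0be486976

Since cipher = m ⊕ K, XORing both sides with m gives K = m ⊕ cipher.
d5 ⊕ a6 = 73
1a ⊕ c3 = d9
e3 ⊕ 15 = f6
2f ⊕ 9a = b5
97 ⊕ 77 = e0
8c ⊕ 32 = be
d7 ⊕ 9f = 48
5a ⊕ 33 = 69
98 ⊕ ee = 76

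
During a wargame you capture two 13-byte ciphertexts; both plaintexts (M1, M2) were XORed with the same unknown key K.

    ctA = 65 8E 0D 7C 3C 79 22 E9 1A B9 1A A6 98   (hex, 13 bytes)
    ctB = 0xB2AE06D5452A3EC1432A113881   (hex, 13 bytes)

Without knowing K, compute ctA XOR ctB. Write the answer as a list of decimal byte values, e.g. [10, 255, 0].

ctA ⊕ ctB = (M1 ⊕ K) ⊕ (M2 ⊕ K) = M1 ⊕ M2 — the shared key cancels under XOR.
65 xor b2 = d7
8e xor ae = 20
0d xor 06 = 0b
7c xor d5 = a9
3c xor 45 = 79
79 xor 2a = 53
22 xor 3e = 1c
e9 xor c1 = 28
1a xor 43 = 59
b9 xor 2a = 93
1a xor 11 = 0b
a6 xor 38 = 9e
98 xor 81 = 19

[215, 32, 11, 169, 121, 83, 28, 40, 89, 147, 11, 158, 25]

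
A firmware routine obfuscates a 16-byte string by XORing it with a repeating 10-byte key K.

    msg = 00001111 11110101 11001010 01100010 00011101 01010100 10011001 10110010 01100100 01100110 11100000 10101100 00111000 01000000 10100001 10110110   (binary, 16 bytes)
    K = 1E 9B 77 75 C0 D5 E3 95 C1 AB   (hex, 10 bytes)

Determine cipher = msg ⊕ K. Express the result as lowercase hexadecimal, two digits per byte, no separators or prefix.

The 10-byte key repeats, so the effective keystream is 1e 9b 77 75 c0 d5 e3 95 c1 ab 1e 9b 77 75 c0 d5.
byte 0: 0f ^ 1e = 11
byte 1: f5 ^ 9b = 6e
byte 2: ca ^ 77 = bd
byte 3: 62 ^ 75 = 17
byte 4: 1d ^ c0 = dd
byte 5: 54 ^ d5 = 81
byte 6: 99 ^ e3 = 7a
byte 7: b2 ^ 95 = 27
byte 8: 64 ^ c1 = a5
byte 9: 66 ^ ab = cd
byte 10: e0 ^ 1e = fe
byte 11: ac ^ 9b = 37
byte 12: 38 ^ 77 = 4f
byte 13: 40 ^ 75 = 35
byte 14: a1 ^ c0 = 61
byte 15: b6 ^ d5 = 63

116ebd17dd817a27a5cdfe374f356163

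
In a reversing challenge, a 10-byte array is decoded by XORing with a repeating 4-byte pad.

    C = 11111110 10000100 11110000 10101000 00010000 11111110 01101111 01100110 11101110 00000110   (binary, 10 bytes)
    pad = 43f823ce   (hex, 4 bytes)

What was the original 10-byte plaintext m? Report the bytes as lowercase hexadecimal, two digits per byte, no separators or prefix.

The 4-byte key repeats, so the effective keystream is 43 f8 23 ce 43 f8 23 ce 43 f8.
byte 0: 254 xor  67 = 189
byte 1: 132 xor 248 = 124
byte 2: 240 xor  35 = 211
byte 3: 168 xor 206 = 102
byte 4:  16 xor  67 =  83
byte 5: 254 xor 248 =   6
byte 6: 111 xor  35 =  76
byte 7: 102 xor 206 = 168
byte 8: 238 xor  67 = 173
byte 9:   6 xor 248 = 254

bd7cd36653064ca8adfe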